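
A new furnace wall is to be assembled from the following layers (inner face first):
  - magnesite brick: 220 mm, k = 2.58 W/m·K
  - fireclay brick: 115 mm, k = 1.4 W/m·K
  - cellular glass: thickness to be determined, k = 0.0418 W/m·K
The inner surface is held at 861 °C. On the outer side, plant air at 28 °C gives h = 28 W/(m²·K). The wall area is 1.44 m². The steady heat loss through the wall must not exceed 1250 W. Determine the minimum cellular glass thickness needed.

L ≈ 31.6 mm

Series thermal resistances:
R_magnesite brick = L/(kA) = 0.22/(2.58×1.44) = 0.05922 K/W
R_fireclay brick = L/(kA) = 0.115/(1.4×1.44) = 0.05704 K/W
R_outer film = 1/(h_o·A) = 1/(28×1.44) = 0.0248 K/W
Sum of the known resistances R_other = 0.1411 K/W
Required total resistance R_tot = ΔT/Q_allow = 833/1250 = 0.6664 K/W
R_cellular glass = R_tot − R_other = 0.5253 K/W
L = R·k·A = 0.5253×0.0418×1.44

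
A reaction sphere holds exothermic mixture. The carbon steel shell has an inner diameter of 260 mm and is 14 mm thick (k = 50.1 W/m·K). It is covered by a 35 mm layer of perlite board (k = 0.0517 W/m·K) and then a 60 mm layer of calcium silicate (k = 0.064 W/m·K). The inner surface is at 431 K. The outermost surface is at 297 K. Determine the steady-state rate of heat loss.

Each spherical layer contributes R = (1/r_i − 1/r_o)/(4πk):
R_carbon steel shell = (1/0.13 − 1/0.144)/(4π×50.1) = 0.001188 K/W
R_perlite board = (1/0.144 − 1/0.179)/(4π×0.0517) = 2.09 K/W
R_calcium silicate = (1/0.179 − 1/0.239)/(4π×0.064) = 1.744 K/W
R_total = 3.835 K/W
Q = ΔT/R_total = 134/3.835

Q ≈ 34.9 W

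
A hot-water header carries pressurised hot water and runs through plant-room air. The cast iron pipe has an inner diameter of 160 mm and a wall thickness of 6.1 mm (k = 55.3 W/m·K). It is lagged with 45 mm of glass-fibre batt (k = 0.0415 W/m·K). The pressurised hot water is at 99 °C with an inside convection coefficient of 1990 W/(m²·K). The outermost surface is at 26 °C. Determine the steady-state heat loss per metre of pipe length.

q′ ≈ 45.2 W/m

Radial resistances (cylindrical: R_cond = ln(r_o/r_i)/(2πkL), R_conv = 1/(h·2πrL)):
R_inner film = 1/(h_i·2πr₁L) = 1/(1990×2π×0.08×1) = 9.997×10^-4 K/W
R_cast iron pipe wall = ln(86.1/80)/(2π×55.3×1) = 2.115×10^-4 K/W
R_glass-fibre batt = ln(131.1/86.1)/(2π×0.0415×1) = 1.612 K/W
R_total = 1.614 K/W
Q = ΔT/R_total = 73/1.614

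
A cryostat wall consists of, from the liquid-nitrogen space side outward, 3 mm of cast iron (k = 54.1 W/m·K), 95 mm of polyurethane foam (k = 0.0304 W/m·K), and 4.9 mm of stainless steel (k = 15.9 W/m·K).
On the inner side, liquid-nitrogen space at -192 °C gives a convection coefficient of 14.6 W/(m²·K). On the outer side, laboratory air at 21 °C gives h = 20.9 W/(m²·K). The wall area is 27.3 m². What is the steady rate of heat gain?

Q ≈ 1790 W

Using the resistance-network approach (series):
R_inner film = 1/(h_i·A) = 1/(14.6×27.3) = 0.002509 K/W
R_cast iron = L/(kA) = 0.003/(54.1×27.3) = 2.031×10^-6 K/W
R_polyurethane foam = L/(kA) = 0.095/(0.0304×27.3) = 0.1145 K/W
R_stainless steel = L/(kA) = 0.0049/(15.9×27.3) = 1.129×10^-5 K/W
R_outer film = 1/(h_o·A) = 1/(20.9×27.3) = 0.001753 K/W
R_total = 0.1187 K/W
Q = ΔT / R_total = 213 / 0.1187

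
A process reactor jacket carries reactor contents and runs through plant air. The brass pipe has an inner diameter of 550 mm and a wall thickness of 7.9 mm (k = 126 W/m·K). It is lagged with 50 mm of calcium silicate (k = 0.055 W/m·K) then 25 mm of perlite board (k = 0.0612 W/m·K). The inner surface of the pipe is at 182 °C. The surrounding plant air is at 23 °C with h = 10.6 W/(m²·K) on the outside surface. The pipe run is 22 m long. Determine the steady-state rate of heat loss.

Per-layer cylindrical resistances, series-summed:
R_brass pipe wall = ln(282.9/275)/(2π×126×22) = 1.626×10^-6 K/W
R_calcium silicate = ln(332.9/282.9)/(2π×0.055×22) = 0.02141 K/W
R_perlite board = ln(357.9/332.9)/(2π×0.0612×22) = 0.00856 K/W
R_outer film = 1/(h_o·2πr_oL) = 1/(10.6×2π×0.3579×22) = 0.001907 K/W
R_total = 0.03187 K/W
Q = ΔT/R_total = 159/0.03187

Q ≈ 4990 W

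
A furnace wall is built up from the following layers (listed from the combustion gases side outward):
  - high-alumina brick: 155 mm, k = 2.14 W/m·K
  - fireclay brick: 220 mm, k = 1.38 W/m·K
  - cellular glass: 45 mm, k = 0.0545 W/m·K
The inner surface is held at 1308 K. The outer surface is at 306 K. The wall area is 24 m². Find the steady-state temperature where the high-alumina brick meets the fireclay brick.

T ≈ 1240 K

Treating each layer as a thermal resistance in series:
R_high-alumina brick = L/(kA) = 0.155/(2.14×24) = 0.003018 K/W
R_fireclay brick = L/(kA) = 0.22/(1.38×24) = 0.006643 K/W
R_cellular glass = L/(kA) = 0.045/(0.0545×24) = 0.0344 K/W
R_total = 0.04406 K/W;  Q = ΔT/R_total = 1002/0.04406 = 22740 W
T_interface = T_inner − Q·ΣR(inner→interface) = 1308 − 22700×0.003018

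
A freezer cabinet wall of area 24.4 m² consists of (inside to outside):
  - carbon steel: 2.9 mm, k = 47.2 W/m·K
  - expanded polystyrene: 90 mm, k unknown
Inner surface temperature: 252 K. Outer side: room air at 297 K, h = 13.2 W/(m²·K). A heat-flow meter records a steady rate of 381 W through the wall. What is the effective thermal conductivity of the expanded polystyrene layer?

Series thermal resistances:
R_carbon steel = L/(kA) = 0.0029/(47.2×24.4) = 2.518×10^-6 K/W
R_outer film = 1/(h_o·A) = 1/(13.2×24.4) = 0.003105 K/W
Sum of known resistances R_other = 0.003107 K/W
Total R = ΔT/Q = 45/381 = 0.1181 K/W
R_expanded polystyrene = R_total − R_other = 0.115 K/W
k = L/(R·A) = 0.09/(0.115×24.4)

k ≈ 0.0321 W/(m·K)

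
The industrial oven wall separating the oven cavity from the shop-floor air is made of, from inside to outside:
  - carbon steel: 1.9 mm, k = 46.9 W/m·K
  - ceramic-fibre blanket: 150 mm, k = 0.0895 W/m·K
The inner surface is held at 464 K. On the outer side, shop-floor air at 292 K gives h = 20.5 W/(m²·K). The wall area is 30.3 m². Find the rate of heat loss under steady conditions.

Series thermal resistances:
R_carbon steel = L/(kA) = 0.0019/(46.9×30.3) = 1.337×10^-6 K/W
R_ceramic-fibre blanket = L/(kA) = 0.15/(0.0895×30.3) = 0.05531 K/W
R_outer film = 1/(h_o·A) = 1/(20.5×30.3) = 0.00161 K/W
R_total = 0.05692 K/W
Q = ΔT / R_total = 172 / 0.05692

Q ≈ 3020 W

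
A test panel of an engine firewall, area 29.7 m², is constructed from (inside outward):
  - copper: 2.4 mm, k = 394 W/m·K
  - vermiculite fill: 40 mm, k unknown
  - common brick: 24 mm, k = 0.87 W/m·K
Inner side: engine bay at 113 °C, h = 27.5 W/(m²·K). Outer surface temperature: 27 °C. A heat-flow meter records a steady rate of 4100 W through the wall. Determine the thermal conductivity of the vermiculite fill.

k ≈ 0.0716 W/(m·K)

Using the resistance-network approach (series):
R_inner film = 1/(h_i·A) = 1/(27.5×29.7) = 0.001224 K/W
R_copper = L/(kA) = 0.0024/(394×29.7) = 2.051×10^-7 K/W
R_common brick = L/(kA) = 0.024/(0.87×29.7) = 9.288×10^-4 K/W
Sum of known resistances R_other = 0.002153 K/W
Total R = ΔT/Q = 86/4100 = 0.02098 K/W
R_vermiculite fill = R_total − R_other = 0.01882 K/W
k = L/(R·A) = 0.04/(0.01882×29.7)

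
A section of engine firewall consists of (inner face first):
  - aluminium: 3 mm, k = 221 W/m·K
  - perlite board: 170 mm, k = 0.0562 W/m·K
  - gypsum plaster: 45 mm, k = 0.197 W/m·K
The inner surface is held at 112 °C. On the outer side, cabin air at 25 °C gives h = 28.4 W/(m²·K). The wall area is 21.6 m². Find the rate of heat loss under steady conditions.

Model the wall as resistances in series:
R_aluminium = L/(kA) = 0.003/(221×21.6) = 6.285×10^-7 K/W
R_perlite board = L/(kA) = 0.17/(0.0562×21.6) = 0.14 K/W
R_gypsum plaster = L/(kA) = 0.045/(0.197×21.6) = 0.01058 K/W
R_outer film = 1/(h_o·A) = 1/(28.4×21.6) = 0.00163 K/W
R_total = 0.1522 K/W
Q = ΔT / R_total = 87 / 0.1522

Q ≈ 571 W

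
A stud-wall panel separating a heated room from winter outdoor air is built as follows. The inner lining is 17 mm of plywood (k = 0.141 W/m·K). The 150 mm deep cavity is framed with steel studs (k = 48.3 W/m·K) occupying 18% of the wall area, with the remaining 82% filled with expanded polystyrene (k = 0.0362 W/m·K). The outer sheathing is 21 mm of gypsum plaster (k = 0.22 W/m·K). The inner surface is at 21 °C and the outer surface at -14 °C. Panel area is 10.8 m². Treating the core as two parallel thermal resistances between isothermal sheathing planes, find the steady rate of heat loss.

Sheathing layers in series; stud and cavity paths in parallel between them.
R_inner = 0.017/(0.141×10.8) = 0.01116 K/W
R_stud  = 0.15/(48.3×0.18×10.8) = 0.001598 K/W
R_cav   = 0.15/(0.0362×0.82×10.8) = 0.4679 K/W
1/R_core = 1/R_stud + 1/R_cav → R_core = 0.001592 K/W
R_outer = 0.021/(0.22×10.8) = 0.008838 K/W
R_total = 0.02159 K/W
Q = ΔT/R_total = 35/0.02159

Q ≈ 1620 W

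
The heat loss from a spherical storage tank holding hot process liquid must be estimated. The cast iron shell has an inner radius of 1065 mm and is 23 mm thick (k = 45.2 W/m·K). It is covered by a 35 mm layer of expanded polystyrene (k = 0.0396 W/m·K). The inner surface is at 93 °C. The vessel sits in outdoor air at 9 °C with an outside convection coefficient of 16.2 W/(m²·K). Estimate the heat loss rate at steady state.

Q ≈ 1370 W

Radial (spherical) resistances in series:
R_cast iron shell = (1/1.065 − 1/1.088)/(4π×45.2) = 3.495×10^-5 K/W
R_expanded polystyrene = (1/1.088 − 1/1.123)/(4π×0.0396) = 0.05756 K/W
R_outer film = 1/(h·4πr_o²) = 1/(16.2×4π×1.123²) = 0.003895 K/W
R_total = 0.06149 K/W
Q = ΔT/R_total = 84/0.06149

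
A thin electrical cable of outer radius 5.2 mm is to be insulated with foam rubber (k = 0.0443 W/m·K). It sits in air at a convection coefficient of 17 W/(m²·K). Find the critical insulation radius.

r_cr ≈ 2.61 mm

For a cylinder r_cr = k/h = 0.0443/17
r_cr = 2.61 mm; since the bare radius (5.2 mm) is above r_cr, any added insulation will reduce heat loss.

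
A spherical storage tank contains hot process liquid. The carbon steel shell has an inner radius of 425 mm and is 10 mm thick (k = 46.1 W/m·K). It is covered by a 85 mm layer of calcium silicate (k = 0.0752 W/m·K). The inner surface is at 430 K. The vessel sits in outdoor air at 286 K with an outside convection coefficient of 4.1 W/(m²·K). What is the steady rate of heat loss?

For a spherical shell R = (1/r₁ − 1/r₂)/(4πk); film R = 1/(h·4πr²). In series:
R_carbon steel shell = (1/0.425 − 1/0.435)/(4π×46.1) = 9.337×10^-5 K/W
R_calcium silicate = (1/0.435 − 1/0.52)/(4π×0.0752) = 0.3976 K/W
R_outer film = 1/(h·4πr_o²) = 1/(4.1×4π×0.52²) = 0.07178 K/W
R_total = 0.4695 K/W
Q = ΔT/R_total = 144/0.4695

Q ≈ 307 W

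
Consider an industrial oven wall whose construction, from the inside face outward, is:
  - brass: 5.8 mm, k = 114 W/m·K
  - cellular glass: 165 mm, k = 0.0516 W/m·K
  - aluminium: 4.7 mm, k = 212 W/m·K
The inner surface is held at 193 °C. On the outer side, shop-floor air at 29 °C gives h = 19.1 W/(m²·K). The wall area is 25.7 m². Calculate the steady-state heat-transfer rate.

Series thermal resistances:
R_brass = L/(kA) = 0.0058/(114×25.7) = 1.98×10^-6 K/W
R_cellular glass = L/(kA) = 0.165/(0.0516×25.7) = 0.1244 K/W
R_aluminium = L/(kA) = 0.0047/(212×25.7) = 8.626×10^-7 K/W
R_outer film = 1/(h_o·A) = 1/(19.1×25.7) = 0.002037 K/W
R_total = 0.1265 K/W
Q = ΔT / R_total = 164 / 0.1265

Q ≈ 1300 W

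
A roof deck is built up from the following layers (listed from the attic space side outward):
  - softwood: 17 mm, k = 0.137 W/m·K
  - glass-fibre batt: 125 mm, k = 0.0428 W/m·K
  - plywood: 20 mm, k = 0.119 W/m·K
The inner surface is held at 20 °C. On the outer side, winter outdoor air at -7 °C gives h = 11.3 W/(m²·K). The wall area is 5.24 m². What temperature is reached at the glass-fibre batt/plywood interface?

T ≈ -4.9 °C

Treating each layer as a thermal resistance in series:
R_softwood = L/(kA) = 0.017/(0.137×5.24) = 0.02368 K/W
R_glass-fibre batt = L/(kA) = 0.125/(0.0428×5.24) = 0.5574 K/W
R_plywood = L/(kA) = 0.02/(0.119×5.24) = 0.03207 K/W
R_outer film = 1/(h_o·A) = 1/(11.3×5.24) = 0.01689 K/W
R_total = 0.63 K/W;  Q = ΔT/R_total = 27/0.63 = 42.86 W
T_interface = T_inner − Q·ΣR(inner→interface) = 20 − 42.9×0.581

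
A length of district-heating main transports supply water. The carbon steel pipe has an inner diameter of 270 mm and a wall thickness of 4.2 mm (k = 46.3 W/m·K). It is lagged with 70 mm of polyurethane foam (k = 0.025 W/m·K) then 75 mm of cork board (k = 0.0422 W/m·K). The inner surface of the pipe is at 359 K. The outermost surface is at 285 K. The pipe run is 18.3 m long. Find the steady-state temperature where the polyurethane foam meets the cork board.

For a radial system each layer contributes R = ln(r_out/r_in)/(2πkL); films add R = 1/(hA).
R_carbon steel pipe wall = ln(139.2/135)/(2π×46.3×18.3) = 5.755×10^-6 K/W
R_polyurethane foam = ln(209.2/139.2)/(2π×0.025×18.3) = 0.1417 K/W
R_cork board = ln(284.2/209.2)/(2π×0.0422×18.3) = 0.06314 K/W
R_total = 0.2049 K/W
Q = ΔT/R_total = 74/0.2049
Q = 361 W
T_interface = T_inner − Q·ΣR(inner→interface) = 359 − 361×0.1417

T ≈ 308 K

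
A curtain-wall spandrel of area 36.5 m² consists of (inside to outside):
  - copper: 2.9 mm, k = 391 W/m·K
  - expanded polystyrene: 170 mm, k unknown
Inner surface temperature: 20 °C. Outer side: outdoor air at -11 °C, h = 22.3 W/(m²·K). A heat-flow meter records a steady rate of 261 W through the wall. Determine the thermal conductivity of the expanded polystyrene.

k ≈ 0.0396 W/(m·K)

Using the resistance-network approach (series):
R_copper = L/(kA) = 0.0029/(391×36.5) = 2.032×10^-7 K/W
R_outer film = 1/(h_o·A) = 1/(22.3×36.5) = 0.001229 K/W
Sum of known resistances R_other = 0.001229 K/W
Total R = ΔT/Q = 31/261 = 0.1188 K/W
R_expanded polystyrene = R_total − R_other = 0.1175 K/W
k = L/(R·A) = 0.17/(0.1175×36.5)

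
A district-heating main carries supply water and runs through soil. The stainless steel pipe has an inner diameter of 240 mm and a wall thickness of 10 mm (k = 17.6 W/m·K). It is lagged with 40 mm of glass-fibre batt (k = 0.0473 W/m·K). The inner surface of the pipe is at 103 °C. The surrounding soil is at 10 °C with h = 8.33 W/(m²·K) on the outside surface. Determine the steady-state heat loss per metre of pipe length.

q′ ≈ 91.6 W/m

Radial resistances (cylindrical: R_cond = ln(r_o/r_i)/(2πkL), R_conv = 1/(h·2πrL)):
R_stainless steel pipe wall = ln(130/120)/(2π×17.6×1) = 7.238×10^-4 K/W
R_glass-fibre batt = ln(170/130)/(2π×0.0473×1) = 0.9027 K/W
R_outer film = 1/(h_o·2πr_oL) = 1/(8.33×2π×0.17×1) = 0.1124 K/W
R_total = 1.016 K/W
Q = ΔT/R_total = 93/1.016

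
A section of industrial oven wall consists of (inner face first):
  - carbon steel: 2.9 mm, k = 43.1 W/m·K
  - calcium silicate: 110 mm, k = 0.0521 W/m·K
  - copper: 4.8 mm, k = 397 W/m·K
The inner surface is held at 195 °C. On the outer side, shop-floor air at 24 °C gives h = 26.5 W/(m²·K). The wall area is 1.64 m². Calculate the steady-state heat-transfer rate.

Model the wall as resistances in series:
R_carbon steel = L/(kA) = 0.0029/(43.1×1.64) = 4.103×10^-5 K/W
R_calcium silicate = L/(kA) = 0.11/(0.0521×1.64) = 1.287 K/W
R_copper = L/(kA) = 0.0048/(397×1.64) = 7.372×10^-6 K/W
R_outer film = 1/(h_o·A) = 1/(26.5×1.64) = 0.02301 K/W
R_total = 1.31 K/W
Q = ΔT / R_total = 171 / 1.31

Q ≈ 130 W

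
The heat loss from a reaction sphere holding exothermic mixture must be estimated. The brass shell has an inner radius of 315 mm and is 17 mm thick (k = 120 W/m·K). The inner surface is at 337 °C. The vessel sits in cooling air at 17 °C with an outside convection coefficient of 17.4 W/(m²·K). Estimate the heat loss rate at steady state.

Each spherical layer contributes R = (1/r_i − 1/r_o)/(4πk):
R_brass shell = (1/0.315 − 1/0.332)/(4π×120) = 1.078×10^-4 K/W
R_outer film = 1/(h·4πr_o²) = 1/(17.4×4π×0.332²) = 0.04149 K/W
R_total = 0.0416 K/W
Q = ΔT/R_total = 320/0.0416

Q ≈ 7690 W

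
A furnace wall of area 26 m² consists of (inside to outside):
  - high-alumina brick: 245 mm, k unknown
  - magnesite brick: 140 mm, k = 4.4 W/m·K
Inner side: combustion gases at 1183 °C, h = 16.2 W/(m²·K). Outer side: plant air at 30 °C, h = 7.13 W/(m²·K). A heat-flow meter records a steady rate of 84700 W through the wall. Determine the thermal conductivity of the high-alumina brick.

Model the wall as resistances in series:
R_inner film = 1/(h_i·A) = 1/(16.2×26) = 0.002374 K/W
R_magnesite brick = L/(kA) = 0.14/(4.4×26) = 0.001224 K/W
R_outer film = 1/(h_o·A) = 1/(7.13×26) = 0.005394 K/W
Sum of known resistances R_other = 0.008992 K/W
Total R = ΔT/Q = 1153/84700 = 0.01361 K/W
R_high-alumina brick = R_total − R_other = 0.00462 K/W
k = L/(R·A) = 0.245/(0.00462×26)

k ≈ 2.04 W/(m·K)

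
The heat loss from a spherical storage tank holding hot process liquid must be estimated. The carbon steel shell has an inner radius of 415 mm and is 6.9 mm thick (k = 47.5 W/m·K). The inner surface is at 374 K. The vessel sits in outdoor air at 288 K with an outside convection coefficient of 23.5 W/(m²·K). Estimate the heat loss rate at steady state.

Q ≈ 4500 W

For a spherical shell R = (1/r₁ − 1/r₂)/(4πk); film R = 1/(h·4πr²). In series:
R_carbon steel shell = (1/0.415 − 1/0.4219)/(4π×47.5) = 6.602×10^-5 K/W
R_outer film = 1/(h·4πr_o²) = 1/(23.5×4π×0.4219²) = 0.01902 K/W
R_total = 0.01909 K/W
Q = ΔT/R_total = 86/0.01909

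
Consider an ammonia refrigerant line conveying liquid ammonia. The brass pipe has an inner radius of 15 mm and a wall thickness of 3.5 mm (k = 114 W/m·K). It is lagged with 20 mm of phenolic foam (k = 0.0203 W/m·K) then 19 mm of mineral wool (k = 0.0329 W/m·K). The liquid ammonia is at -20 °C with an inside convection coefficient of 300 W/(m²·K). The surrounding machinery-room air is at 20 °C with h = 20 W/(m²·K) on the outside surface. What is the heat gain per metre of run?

Treating each annulus and film as a series resistance:
R_inner film = 1/(h_i·2πr₁L) = 1/(300×2π×0.015×1) = 0.03537 K/W
R_brass pipe wall = ln(18.5/15)/(2π×114×1) = 2.928×10^-4 K/W
R_phenolic foam = ln(38.5/18.5)/(2π×0.0203×1) = 5.746 K/W
R_mineral wool = ln(57.5/38.5)/(2π×0.0329×1) = 1.94 K/W
R_outer film = 1/(h_o·2πr_oL) = 1/(20×2π×0.0575×1) = 0.1384 K/W
R_total = 7.86 K/W
Q = ΔT/R_total = 40/7.86

q′ ≈ 5.09 W/m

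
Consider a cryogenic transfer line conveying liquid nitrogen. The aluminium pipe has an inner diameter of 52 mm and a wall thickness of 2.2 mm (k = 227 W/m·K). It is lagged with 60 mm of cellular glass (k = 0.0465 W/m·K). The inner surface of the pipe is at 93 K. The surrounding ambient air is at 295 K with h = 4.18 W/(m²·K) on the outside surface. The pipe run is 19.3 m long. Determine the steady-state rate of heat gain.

Q ≈ 899 W

Radial resistances (cylindrical: R_cond = ln(r_o/r_i)/(2πkL), R_conv = 1/(h·2πrL)):
R_aluminium pipe wall = ln(28.2/26)/(2π×227×19.3) = 2.951×10^-6 K/W
R_cellular glass = ln(88.2/28.2)/(2π×0.0465×19.3) = 0.2022 K/W
R_outer film = 1/(h_o·2πr_oL) = 1/(4.18×2π×0.0882×19.3) = 0.02237 K/W
R_total = 0.2246 K/W
Q = ΔT/R_total = 202/0.2246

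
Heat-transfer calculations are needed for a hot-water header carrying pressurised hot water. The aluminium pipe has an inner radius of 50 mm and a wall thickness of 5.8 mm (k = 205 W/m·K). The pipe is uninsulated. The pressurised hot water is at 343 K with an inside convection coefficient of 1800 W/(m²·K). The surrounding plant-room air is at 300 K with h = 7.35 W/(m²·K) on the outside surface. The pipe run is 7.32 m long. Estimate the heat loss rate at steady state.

Treating each annulus and film as a series resistance:
R_inner film = 1/(h_i·2πr₁L) = 1/(1800×2π×0.05×7.32) = 2.416×10^-4 K/W
R_aluminium pipe wall = ln(55.8/50)/(2π×205×7.32) = 1.164×10^-5 K/W
R_outer film = 1/(h_o·2πr_oL) = 1/(7.35×2π×0.0558×7.32) = 0.05301 K/W
R_total = 0.05327 K/W
Q = ΔT/R_total = 43/0.05327

Q ≈ 807 W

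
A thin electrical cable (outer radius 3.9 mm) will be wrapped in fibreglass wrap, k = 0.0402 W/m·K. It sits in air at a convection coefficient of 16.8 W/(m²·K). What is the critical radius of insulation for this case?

r_cr ≈ 2.39 mm

For a cylinder r_cr = k/h = 0.0402/16.8
r_cr = 2.39 mm; since the bare radius (3.9 mm) is above r_cr, any added insulation will reduce heat loss.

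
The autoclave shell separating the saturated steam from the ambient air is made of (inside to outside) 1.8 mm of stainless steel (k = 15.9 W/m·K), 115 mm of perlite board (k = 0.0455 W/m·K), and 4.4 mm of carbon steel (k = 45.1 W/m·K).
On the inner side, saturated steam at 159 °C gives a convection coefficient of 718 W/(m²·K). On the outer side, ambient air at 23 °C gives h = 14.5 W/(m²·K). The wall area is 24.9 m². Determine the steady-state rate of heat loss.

Treating each layer as a thermal resistance in series:
R_inner film = 1/(h_i·A) = 1/(718×24.9) = 5.593×10^-5 K/W
R_stainless steel = L/(kA) = 0.0018/(15.9×24.9) = 4.546×10^-6 K/W
R_perlite board = L/(kA) = 0.115/(0.0455×24.9) = 0.1015 K/W
R_carbon steel = L/(kA) = 0.0044/(45.1×24.9) = 3.918×10^-6 K/W
R_outer film = 1/(h_o·A) = 1/(14.5×24.9) = 0.00277 K/W
R_total = 0.1043 K/W
Q = ΔT / R_total = 136 / 0.1043

Q ≈ 1300 W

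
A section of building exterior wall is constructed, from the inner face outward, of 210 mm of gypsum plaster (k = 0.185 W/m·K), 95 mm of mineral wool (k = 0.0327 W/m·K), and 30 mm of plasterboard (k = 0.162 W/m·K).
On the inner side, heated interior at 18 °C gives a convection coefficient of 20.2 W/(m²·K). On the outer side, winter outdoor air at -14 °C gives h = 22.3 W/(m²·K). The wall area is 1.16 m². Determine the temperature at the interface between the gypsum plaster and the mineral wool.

Thermal resistances in series:
R_inner film = 1/(h_i·A) = 1/(20.2×1.16) = 0.04268 K/W
R_gypsum plaster = L/(kA) = 0.21/(0.185×1.16) = 0.9786 K/W
R_mineral wool = L/(kA) = 0.095/(0.0327×1.16) = 2.504 K/W
R_plasterboard = L/(kA) = 0.03/(0.162×1.16) = 0.1596 K/W
R_outer film = 1/(h_o·A) = 1/(22.3×1.16) = 0.03866 K/W
R_total = 3.724 K/W;  Q = ΔT/R_total = 32/3.724 = 8.593 W
T_interface = T_inner − Q·ΣR(inner→interface) = 18 − 8.59×1.021

T ≈ 9.22 °C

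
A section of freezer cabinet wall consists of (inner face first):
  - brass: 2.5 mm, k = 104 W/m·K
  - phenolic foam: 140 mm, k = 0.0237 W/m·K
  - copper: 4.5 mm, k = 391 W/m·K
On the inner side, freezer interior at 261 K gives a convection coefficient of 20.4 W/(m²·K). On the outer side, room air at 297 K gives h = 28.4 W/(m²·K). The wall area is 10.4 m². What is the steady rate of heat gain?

Thermal resistances in series:
R_inner film = 1/(h_i·A) = 1/(20.4×10.4) = 0.004713 K/W
R_brass = L/(kA) = 0.0025/(104×10.4) = 2.311×10^-6 K/W
R_phenolic foam = L/(kA) = 0.14/(0.0237×10.4) = 0.568 K/W
R_copper = L/(kA) = 0.0045/(391×10.4) = 1.107×10^-6 K/W
R_outer film = 1/(h_o·A) = 1/(28.4×10.4) = 0.003386 K/W
R_total = 0.5761 K/W
Q = ΔT / R_total = 36 / 0.5761

Q ≈ 62.5 W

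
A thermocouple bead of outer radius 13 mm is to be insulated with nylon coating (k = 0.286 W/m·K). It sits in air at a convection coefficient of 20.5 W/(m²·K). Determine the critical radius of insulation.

For a sphere r_cr = 2k/h = 2×0.286/20.5
r_cr = 27.9 mm; since the bare radius (13 mm) is below r_cr, adding a thin layer of insulation will *increase* heat loss.

r_cr ≈ 27.9 mm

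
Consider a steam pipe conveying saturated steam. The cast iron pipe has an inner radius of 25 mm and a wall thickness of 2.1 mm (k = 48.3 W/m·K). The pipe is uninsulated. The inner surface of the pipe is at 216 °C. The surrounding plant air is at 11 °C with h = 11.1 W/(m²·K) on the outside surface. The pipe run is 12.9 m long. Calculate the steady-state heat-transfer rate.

For a radial system each layer contributes R = ln(r_out/r_in)/(2πkL); films add R = 1/(hA).
R_cast iron pipe wall = ln(27.1/25)/(2π×48.3×12.9) = 2.06×10^-5 K/W
R_outer film = 1/(h_o·2πr_oL) = 1/(11.1×2π×0.0271×12.9) = 0.04101 K/W
R_total = 0.04104 K/W
Q = ΔT/R_total = 205/0.04104

Q ≈ 5000 W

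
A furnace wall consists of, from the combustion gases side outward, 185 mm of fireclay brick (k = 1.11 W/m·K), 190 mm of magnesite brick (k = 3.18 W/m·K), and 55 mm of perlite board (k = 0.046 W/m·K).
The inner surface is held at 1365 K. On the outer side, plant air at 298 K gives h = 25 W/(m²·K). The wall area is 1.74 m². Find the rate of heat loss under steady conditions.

Model the wall as resistances in series:
R_fireclay brick = L/(kA) = 0.185/(1.11×1.74) = 0.09579 K/W
R_magnesite brick = L/(kA) = 0.19/(3.18×1.74) = 0.03434 K/W
R_perlite board = L/(kA) = 0.055/(0.046×1.74) = 0.6872 K/W
R_outer film = 1/(h_o·A) = 1/(25×1.74) = 0.02299 K/W
R_total = 0.8403 K/W
Q = ΔT / R_total = 1067 / 0.8403

Q ≈ 1270 W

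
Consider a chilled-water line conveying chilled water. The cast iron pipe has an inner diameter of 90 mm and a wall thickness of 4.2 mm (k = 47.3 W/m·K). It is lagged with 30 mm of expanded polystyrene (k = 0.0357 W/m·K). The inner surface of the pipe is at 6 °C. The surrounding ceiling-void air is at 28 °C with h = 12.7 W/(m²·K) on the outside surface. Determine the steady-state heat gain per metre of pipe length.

q′ ≈ 9.65 W/m

Per-layer cylindrical resistances, series-summed:
R_cast iron pipe wall = ln(49.2/45)/(2π×47.3×1) = 3.002×10^-4 K/W
R_expanded polystyrene = ln(79.2/49.2)/(2π×0.0357×1) = 2.122 K/W
R_outer film = 1/(h_o·2πr_oL) = 1/(12.7×2π×0.0792×1) = 0.1582 K/W
R_total = 2.281 K/W
Q = ΔT/R_total = 22/2.281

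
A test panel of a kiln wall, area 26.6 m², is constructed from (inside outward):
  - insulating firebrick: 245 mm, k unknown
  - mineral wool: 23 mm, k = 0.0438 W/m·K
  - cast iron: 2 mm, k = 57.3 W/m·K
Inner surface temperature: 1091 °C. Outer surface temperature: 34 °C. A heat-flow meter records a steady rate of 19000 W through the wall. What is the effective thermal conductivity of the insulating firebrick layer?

Using the resistance-network approach (series):
R_mineral wool = L/(kA) = 0.023/(0.0438×26.6) = 0.01974 K/W
R_cast iron = L/(kA) = 0.002/(57.3×26.6) = 1.312×10^-6 K/W
Sum of known resistances R_other = 0.01974 K/W
Total R = ΔT/Q = 1057/19000 = 0.05563 K/W
R_insulating firebrick = R_total − R_other = 0.03589 K/W
k = L/(R·A) = 0.245/(0.03589×26.6)

k ≈ 0.257 W/(m·K)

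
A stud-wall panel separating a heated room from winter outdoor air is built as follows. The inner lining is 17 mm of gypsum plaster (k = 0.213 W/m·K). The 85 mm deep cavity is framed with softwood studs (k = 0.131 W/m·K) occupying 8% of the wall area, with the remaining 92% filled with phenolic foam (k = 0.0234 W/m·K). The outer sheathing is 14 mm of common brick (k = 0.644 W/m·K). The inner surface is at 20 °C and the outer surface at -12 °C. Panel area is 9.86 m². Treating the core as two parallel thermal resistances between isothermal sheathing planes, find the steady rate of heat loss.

Sheathing layers in series; stud and cavity paths in parallel between them.
R_inner = 0.017/(0.213×9.86) = 0.008095 K/W
R_stud  = 0.085/(0.131×0.08×9.86) = 0.8226 K/W
R_cav   = 0.085/(0.0234×0.92×9.86) = 0.4004 K/W
1/R_core = 1/R_stud + 1/R_cav → R_core = 0.2693 K/W
R_outer = 0.014/(0.644×9.86) = 0.002205 K/W
R_total = 0.2796 K/W
Q = ΔT/R_total = 32/0.2796

Q ≈ 114 W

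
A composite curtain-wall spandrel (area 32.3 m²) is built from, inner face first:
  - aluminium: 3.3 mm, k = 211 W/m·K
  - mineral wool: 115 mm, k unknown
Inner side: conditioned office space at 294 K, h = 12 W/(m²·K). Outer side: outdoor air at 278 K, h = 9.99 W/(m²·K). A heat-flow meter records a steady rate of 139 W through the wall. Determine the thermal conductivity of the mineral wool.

k ≈ 0.0325 W/(m·K)

Thermal resistances in series:
R_inner film = 1/(h_i·A) = 1/(12×32.3) = 0.00258 K/W
R_aluminium = L/(kA) = 0.0033/(211×32.3) = 4.842×10^-7 K/W
R_outer film = 1/(h_o·A) = 1/(9.99×32.3) = 0.003099 K/W
Sum of known resistances R_other = 0.00568 K/W
Total R = ΔT/Q = 16/139 = 0.1151 K/W
R_mineral wool = R_total − R_other = 0.1094 K/W
k = L/(R·A) = 0.115/(0.1094×32.3)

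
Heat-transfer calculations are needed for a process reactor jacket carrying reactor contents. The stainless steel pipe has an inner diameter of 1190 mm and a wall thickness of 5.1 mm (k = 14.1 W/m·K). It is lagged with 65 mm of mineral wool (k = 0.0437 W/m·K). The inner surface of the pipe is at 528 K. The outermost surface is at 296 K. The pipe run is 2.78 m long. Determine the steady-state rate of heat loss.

Q ≈ 1720 W

Per-layer cylindrical resistances, series-summed:
R_stainless steel pipe wall = ln(600.1/595)/(2π×14.1×2.78) = 3.465×10^-5 K/W
R_mineral wool = ln(665.1/600.1)/(2π×0.0437×2.78) = 0.1347 K/W
R_total = 0.1348 K/W
Q = ΔT/R_total = 232/0.1348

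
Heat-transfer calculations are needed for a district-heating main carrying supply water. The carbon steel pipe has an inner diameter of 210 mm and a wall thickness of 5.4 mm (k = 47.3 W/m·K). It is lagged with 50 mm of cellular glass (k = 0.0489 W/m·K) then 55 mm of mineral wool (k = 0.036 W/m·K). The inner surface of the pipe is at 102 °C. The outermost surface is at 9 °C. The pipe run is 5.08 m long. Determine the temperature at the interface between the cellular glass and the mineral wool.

For a radial system each layer contributes R = ln(r_out/r_in)/(2πkL); films add R = 1/(hA).
R_carbon steel pipe wall = ln(110.4/105)/(2π×47.3×5.08) = 3.322×10^-5 K/W
R_cellular glass = ln(160.4/110.4)/(2π×0.0489×5.08) = 0.2393 K/W
R_mineral wool = ln(215.4/160.4)/(2π×0.036×5.08) = 0.2566 K/W
R_total = 0.4959 K/W
Q = ΔT/R_total = 93/0.4959
Q = 188 W
T_interface = T_inner − Q·ΣR(inner→interface) = 102 − 188×0.2394

T ≈ 57.1 °C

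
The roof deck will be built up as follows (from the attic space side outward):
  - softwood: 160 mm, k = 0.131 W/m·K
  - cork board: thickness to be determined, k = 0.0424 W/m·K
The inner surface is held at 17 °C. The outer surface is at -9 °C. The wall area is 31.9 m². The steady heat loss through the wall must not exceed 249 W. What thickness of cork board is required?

L ≈ 89.4 mm

Thermal resistances in series:
R_softwood = L/(kA) = 0.16/(0.131×31.9) = 0.03829 K/W
Sum of the known resistances R_other = 0.03829 K/W
Required total resistance R_tot = ΔT/Q_allow = 26/249 = 0.1044 K/W
R_cork board = R_tot − R_other = 0.06613 K/W
L = R·k·A = 0.06613×0.0424×31.9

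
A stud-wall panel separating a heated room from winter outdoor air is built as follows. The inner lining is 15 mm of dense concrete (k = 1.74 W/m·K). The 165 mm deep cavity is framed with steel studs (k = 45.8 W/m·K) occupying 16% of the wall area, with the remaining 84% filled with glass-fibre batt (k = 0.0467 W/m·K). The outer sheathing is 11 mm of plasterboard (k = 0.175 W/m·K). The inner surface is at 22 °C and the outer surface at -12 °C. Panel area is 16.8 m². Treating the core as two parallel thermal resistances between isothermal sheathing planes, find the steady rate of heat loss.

Sheathing layers in series; stud and cavity paths in parallel between them.
R_inner = 0.015/(1.74×16.8) = 5.131×10^-4 K/W
R_stud  = 0.165/(45.8×0.16×16.8) = 0.00134 K/W
R_cav   = 0.165/(0.0467×0.84×16.8) = 0.2504 K/W
1/R_core = 1/R_stud + 1/R_cav → R_core = 0.001333 K/W
R_outer = 0.011/(0.175×16.8) = 0.003741 K/W
R_total = 0.005588 K/W
Q = ΔT/R_total = 34/0.005588

Q ≈ 6080 W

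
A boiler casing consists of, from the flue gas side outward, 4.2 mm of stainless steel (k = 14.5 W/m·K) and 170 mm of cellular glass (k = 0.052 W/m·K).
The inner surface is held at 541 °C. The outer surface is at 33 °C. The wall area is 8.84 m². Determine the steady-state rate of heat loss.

Q ≈ 1370 W

Model the wall as resistances in series:
R_stainless steel = L/(kA) = 0.0042/(14.5×8.84) = 3.277×10^-5 K/W
R_cellular glass = L/(kA) = 0.17/(0.052×8.84) = 0.3698 K/W
R_total = 0.3699 K/W
Q = ΔT / R_total = 508 / 0.3699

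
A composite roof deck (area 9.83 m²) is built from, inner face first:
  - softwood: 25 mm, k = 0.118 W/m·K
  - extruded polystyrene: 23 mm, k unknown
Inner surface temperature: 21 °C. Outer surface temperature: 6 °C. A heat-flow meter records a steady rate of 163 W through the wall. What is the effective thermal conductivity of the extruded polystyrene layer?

Model the wall as resistances in series:
R_softwood = L/(kA) = 0.025/(0.118×9.83) = 0.02155 K/W
Sum of known resistances R_other = 0.02155 K/W
Total R = ΔT/Q = 15/163 = 0.09202 K/W
R_extruded polystyrene = R_total − R_other = 0.07047 K/W
k = L/(R·A) = 0.023/(0.07047×9.83)

k ≈ 0.0332 W/(m·K)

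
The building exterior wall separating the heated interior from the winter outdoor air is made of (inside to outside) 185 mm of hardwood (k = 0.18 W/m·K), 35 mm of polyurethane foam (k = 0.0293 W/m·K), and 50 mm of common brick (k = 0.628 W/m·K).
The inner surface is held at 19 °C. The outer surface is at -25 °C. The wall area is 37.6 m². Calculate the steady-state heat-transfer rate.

Q ≈ 719 W

Thermal resistances in series:
R_hardwood = L/(kA) = 0.185/(0.18×37.6) = 0.02733 K/W
R_polyurethane foam = L/(kA) = 0.035/(0.0293×37.6) = 0.03177 K/W
R_common brick = L/(kA) = 0.05/(0.628×37.6) = 0.002117 K/W
R_total = 0.06122 K/W
Q = ΔT / R_total = 44 / 0.06122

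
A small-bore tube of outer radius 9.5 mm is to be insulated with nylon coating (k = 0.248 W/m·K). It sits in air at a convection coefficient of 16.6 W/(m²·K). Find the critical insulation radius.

r_cr ≈ 14.9 mm

For a cylinder r_cr = k/h = 0.248/16.6
r_cr = 14.9 mm; since the bare radius (9.5 mm) is below r_cr, adding a thin layer of insulation will *increase* heat loss.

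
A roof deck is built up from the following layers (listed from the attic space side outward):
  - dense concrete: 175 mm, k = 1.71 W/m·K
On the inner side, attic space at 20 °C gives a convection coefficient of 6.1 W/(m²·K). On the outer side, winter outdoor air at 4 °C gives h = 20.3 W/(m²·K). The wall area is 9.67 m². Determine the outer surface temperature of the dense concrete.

T ≈ 6.5 °C

Thermal resistances in series:
R_inner film = 1/(h_i·A) = 1/(6.1×9.67) = 0.01695 K/W
R_dense concrete = L/(kA) = 0.175/(1.71×9.67) = 0.01058 K/W
R_outer film = 1/(h_o·A) = 1/(20.3×9.67) = 0.005094 K/W
R_total = 0.03263 K/W;  Q = ΔT/R_total = 16/0.03263 = 490.3 W
T_interface = T_inner − Q·ΣR(inner→interface) = 20 − 490×0.02754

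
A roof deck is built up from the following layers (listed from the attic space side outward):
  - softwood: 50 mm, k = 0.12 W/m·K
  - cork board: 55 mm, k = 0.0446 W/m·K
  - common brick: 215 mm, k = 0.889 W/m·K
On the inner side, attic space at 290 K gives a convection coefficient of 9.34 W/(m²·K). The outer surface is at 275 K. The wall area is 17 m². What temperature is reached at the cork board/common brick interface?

Model the wall as resistances in series:
R_inner film = 1/(h_i·A) = 1/(9.34×17) = 0.006298 K/W
R_softwood = L/(kA) = 0.05/(0.12×17) = 0.02451 K/W
R_cork board = L/(kA) = 0.055/(0.0446×17) = 0.07254 K/W
R_common brick = L/(kA) = 0.215/(0.889×17) = 0.01423 K/W
R_total = 0.1176 K/W;  Q = ΔT/R_total = 15/0.1176 = 127.6 W
T_interface = T_inner − Q·ΣR(inner→interface) = 290 − 128×0.1033

T ≈ 277 K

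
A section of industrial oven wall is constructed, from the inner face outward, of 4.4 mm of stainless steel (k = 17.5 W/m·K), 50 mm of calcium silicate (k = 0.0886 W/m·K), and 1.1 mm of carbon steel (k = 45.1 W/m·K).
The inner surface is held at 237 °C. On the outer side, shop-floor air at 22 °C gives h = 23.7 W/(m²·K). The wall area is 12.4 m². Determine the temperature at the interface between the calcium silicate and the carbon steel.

Model the wall as resistances in series:
R_stainless steel = L/(kA) = 0.0044/(17.5×12.4) = 2.028×10^-5 K/W
R_calcium silicate = L/(kA) = 0.05/(0.0886×12.4) = 0.04551 K/W
R_carbon steel = L/(kA) = 0.0011/(45.1×12.4) = 1.967×10^-6 K/W
R_outer film = 1/(h_o·A) = 1/(23.7×12.4) = 0.003403 K/W
R_total = 0.04894 K/W;  Q = ΔT/R_total = 215/0.04894 = 4394 W
T_interface = T_inner − Q·ΣR(inner→interface) = 237 − 4390×0.04553

T ≈ 37 °C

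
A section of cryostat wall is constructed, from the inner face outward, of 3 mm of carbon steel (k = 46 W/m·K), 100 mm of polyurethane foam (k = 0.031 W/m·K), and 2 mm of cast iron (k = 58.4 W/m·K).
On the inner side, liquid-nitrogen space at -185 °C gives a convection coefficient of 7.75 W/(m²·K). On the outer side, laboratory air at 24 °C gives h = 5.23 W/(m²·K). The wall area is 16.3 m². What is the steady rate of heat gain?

Q ≈ 961 W

Model the wall as resistances in series:
R_inner film = 1/(h_i·A) = 1/(7.75×16.3) = 0.007916 K/W
R_carbon steel = L/(kA) = 0.003/(46×16.3) = 4.001×10^-6 K/W
R_polyurethane foam = L/(kA) = 0.1/(0.031×16.3) = 0.1979 K/W
R_cast iron = L/(kA) = 0.002/(58.4×16.3) = 2.101×10^-6 K/W
R_outer film = 1/(h_o·A) = 1/(5.23×16.3) = 0.01173 K/W
R_total = 0.2176 K/W
Q = ΔT / R_total = 209 / 0.2176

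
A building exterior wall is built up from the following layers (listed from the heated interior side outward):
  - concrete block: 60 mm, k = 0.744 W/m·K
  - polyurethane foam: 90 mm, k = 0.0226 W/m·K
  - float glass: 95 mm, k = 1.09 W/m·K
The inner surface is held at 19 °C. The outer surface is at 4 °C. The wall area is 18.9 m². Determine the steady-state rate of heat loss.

Q ≈ 68.3 W

Treating each layer as a thermal resistance in series:
R_concrete block = L/(kA) = 0.06/(0.744×18.9) = 0.004267 K/W
R_polyurethane foam = L/(kA) = 0.09/(0.0226×18.9) = 0.2107 K/W
R_float glass = L/(kA) = 0.095/(1.09×18.9) = 0.004611 K/W
R_total = 0.2196 K/W
Q = ΔT / R_total = 15 / 0.2196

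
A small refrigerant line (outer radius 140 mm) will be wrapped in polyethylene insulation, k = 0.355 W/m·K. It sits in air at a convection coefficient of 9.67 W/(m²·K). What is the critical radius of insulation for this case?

r_cr ≈ 36.7 mm

For a cylinder r_cr = k/h = 0.355/9.67
r_cr = 36.7 mm; since the bare radius (140 mm) is above r_cr, any added insulation will reduce heat loss.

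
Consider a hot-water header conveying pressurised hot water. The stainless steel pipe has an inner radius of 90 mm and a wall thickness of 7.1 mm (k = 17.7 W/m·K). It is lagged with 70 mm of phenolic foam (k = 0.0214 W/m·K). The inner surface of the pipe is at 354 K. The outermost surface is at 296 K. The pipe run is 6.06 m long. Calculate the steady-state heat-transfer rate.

Treating each annulus and film as a series resistance:
R_stainless steel pipe wall = ln(97.1/90)/(2π×17.7×6.06) = 1.127×10^-4 K/W
R_phenolic foam = ln(167.1/97.1)/(2π×0.0214×6.06) = 0.6662 K/W
R_total = 0.6663 K/W
Q = ΔT/R_total = 58/0.6663

Q ≈ 87 W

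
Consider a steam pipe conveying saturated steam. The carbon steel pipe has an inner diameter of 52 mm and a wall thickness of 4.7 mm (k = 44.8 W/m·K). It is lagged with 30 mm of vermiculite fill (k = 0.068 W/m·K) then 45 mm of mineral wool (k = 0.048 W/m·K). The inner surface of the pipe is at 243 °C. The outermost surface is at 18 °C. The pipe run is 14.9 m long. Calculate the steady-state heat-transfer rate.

Q ≈ 976 W

For a radial system each layer contributes R = ln(r_out/r_in)/(2πkL); films add R = 1/(hA).
R_carbon steel pipe wall = ln(30.7/26)/(2π×44.8×14.9) = 3.962×10^-5 K/W
R_vermiculite fill = ln(60.7/30.7)/(2π×0.068×14.9) = 0.1071 K/W
R_mineral wool = ln(105.7/60.7)/(2π×0.048×14.9) = 0.1234 K/W
R_total = 0.2305 K/W
Q = ΔT/R_total = 225/0.2305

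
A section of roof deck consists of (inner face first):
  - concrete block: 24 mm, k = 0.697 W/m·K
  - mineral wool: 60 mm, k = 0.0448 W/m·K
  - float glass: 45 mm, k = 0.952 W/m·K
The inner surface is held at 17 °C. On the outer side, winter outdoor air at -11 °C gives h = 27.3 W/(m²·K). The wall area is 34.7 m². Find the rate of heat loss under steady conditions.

Thermal resistances in series:
R_concrete block = L/(kA) = 0.024/(0.697×34.7) = 9.923×10^-4 K/W
R_mineral wool = L/(kA) = 0.06/(0.0448×34.7) = 0.0386 K/W
R_float glass = L/(kA) = 0.045/(0.952×34.7) = 0.001362 K/W
R_outer film = 1/(h_o·A) = 1/(27.3×34.7) = 0.001056 K/W
R_total = 0.04201 K/W
Q = ΔT / R_total = 28 / 0.04201

Q ≈ 667 W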